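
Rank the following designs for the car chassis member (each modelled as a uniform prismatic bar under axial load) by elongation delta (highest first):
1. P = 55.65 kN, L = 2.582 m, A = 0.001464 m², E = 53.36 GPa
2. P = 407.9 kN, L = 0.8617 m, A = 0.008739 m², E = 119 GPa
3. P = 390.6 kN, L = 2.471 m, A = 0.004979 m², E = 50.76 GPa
Model: a uniform prismatic bar under axial load, so delta = (P·L) / (A·E) (SI units).
  Case 1: delta = (55650 × 2.582) / (0.001464 × (5.336 × 10¹⁰)) = 0.001839 m = 1.839 mm
  Case 2: delta = (407900 × 0.8617) / (0.008739 × (1.19 × 10¹¹)) = 0.000338 m = 0.338 mm
  Case 3: delta = (390600 × 2.471) / (0.004979 × (5.076 × 10¹⁰)) = 0.003819 m = 3.819 mm
Ordering: 3.819 mm (case 3) > 1.839 mm (case 1) > 0.338 mm (case 2)
Final answer: 3, 1, 2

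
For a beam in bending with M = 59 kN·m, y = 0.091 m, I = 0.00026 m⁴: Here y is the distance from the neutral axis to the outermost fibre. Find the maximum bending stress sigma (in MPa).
Model: a beam in bending, so sigma = (M·y) / I.
Convert to SI units:
  M = 59 kN·m = 59000 N·m
Substitute:
  sigma = (59000 × 0.091) / 0.00026
  sigma = 2.065 × 10⁷ Pa
Convert: sigma = 2.065 × 10⁷ Pa = 20.65 MPa
Final answer: sigma = 20.65 MPa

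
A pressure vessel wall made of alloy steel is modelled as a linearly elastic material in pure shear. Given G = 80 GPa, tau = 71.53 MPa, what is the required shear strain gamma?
Model: a linearly elastic material in pure shear, so tau = G·gamma.
Solve for gamma: gamma = tau / G.
Convert to SI units:
  G = 80 GPa = 8 × 10¹⁰ Pa
  tau = 71.53 MPa = 7.153 × 10⁷ Pa
Substitute:
  gamma = (7.153 × 10⁷) / (8 × 10¹⁰)
  gamma = 0.0008941
Final answer: gamma = 0.0008941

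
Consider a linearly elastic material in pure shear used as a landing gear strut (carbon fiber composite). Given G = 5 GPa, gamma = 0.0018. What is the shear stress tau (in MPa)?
Model: a linearly elastic material in pure shear, so tau = G·gamma.
Convert to SI units:
  G = 5 GPa = 5 × 10⁹ Pa
Substitute:
  tau = (5 × 10⁹) × 0.0018
  tau = 9 × 10⁶ Pa
Convert: tau = 9 × 10⁶ Pa = 9 MPa
Final answer: tau = 9 MPa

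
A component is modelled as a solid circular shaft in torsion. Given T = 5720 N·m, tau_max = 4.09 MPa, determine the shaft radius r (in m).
Model: a solid circular shaft in torsion, so tau_max = (2·T) / (π·r^3).
Solve for r: r = ((2·T) / (π·tau_max))^(1/3).
Convert to SI units:
  tau_max = 4.09 MPa = 4.09 × 10⁶ Pa
Substitute:
  r = ((2 × 5720) / (π × (4.09 × 10⁶)))^(1/3)
  r = 0.0962 m
Final answer: r = 0.0962 m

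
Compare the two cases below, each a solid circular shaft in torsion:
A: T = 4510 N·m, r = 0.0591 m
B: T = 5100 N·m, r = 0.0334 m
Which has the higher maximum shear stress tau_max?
Model: a solid circular shaft in torsion, so tau_max = (2·T) / (π·r^3) (SI units).
  A: tau_max = (2 × 4510) / (π × 0.0591^3) = 1.391 × 10⁷ Pa = 13.91 MPa
  B: tau_max = (2 × 5100) / (π × 0.0334^3) = 8.714 × 10⁷ Pa = 87.14 MPa
87.14 MPa > 13.91 MPa, so B is larger.
Final answer: B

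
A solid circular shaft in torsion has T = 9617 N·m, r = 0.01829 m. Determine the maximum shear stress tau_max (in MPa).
Model: a solid circular shaft in torsion, so tau_max = (2·T) / (π·r^3).
Substitute:
  tau_max = (2 × 9617) / (π × 0.01829^3)
  tau_max = 1.001 × 10⁹ Pa
Convert: tau_max = 1.001 × 10⁹ Pa = 1001 MPa
Final answer: tau_max = 1001 MPa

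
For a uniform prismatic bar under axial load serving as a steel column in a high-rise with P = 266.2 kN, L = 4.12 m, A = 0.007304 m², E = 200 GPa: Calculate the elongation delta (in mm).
Model: a uniform prismatic bar under axial load, so delta = (P·L) / (A·E).
Convert to SI units:
  P = 266.2 kN = 266200 N
  E = 200 GPa = 2 × 10¹¹ Pa
Substitute:
  delta = (266200 × 4.12) / (0.007304 × (2 × 10¹¹))
  delta = 0.0007508 m
Convert: delta = 0.0007508 m = 0.7508 mm
Final answer: delta = 0.7508 mm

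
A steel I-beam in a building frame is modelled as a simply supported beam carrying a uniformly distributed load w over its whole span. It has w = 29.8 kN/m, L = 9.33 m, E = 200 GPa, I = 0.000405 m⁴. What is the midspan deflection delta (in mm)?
Model: a simply supported beam carrying a uniformly distributed load w over its whole span, so delta = (5·w·L^4) / (384·E·I).
Convert to SI units:
  w = 29.8 kN/m = 29800 N/m
  E = 200 GPa = 2 × 10¹¹ Pa
Substitute:
  delta = (5 × 29800 × 9.33^4) / (384 × (2 × 10¹¹) × 0.000405)
  delta = 0.0363 m
Convert: delta = 0.0363 m = 36.3 mm
Final answer: delta = 36.3 mm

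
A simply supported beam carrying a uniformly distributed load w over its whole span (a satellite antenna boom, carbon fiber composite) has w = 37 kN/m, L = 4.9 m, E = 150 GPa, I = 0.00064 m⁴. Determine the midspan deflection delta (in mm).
Model: a simply supported beam carrying a uniformly distributed load w over its whole span, so delta = (5·w·L^4) / (384·E·I).
Convert to SI units:
  w = 37 kN/m = 37000 N/m
  E = 150 GPa = 1.5 × 10¹¹ Pa
Substitute:
  delta = (5 × 37000 × 4.9^4) / (384 × (1.5 × 10¹¹) × 0.00064)
  delta = 0.002893 m
Convert: delta = 0.002893 m = 2.893 mm
Final answer: delta = 2.893 mm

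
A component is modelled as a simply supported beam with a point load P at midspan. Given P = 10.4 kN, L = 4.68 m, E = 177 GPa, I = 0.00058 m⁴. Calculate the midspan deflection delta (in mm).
Model: a simply supported beam with a point load P at midspan, so delta = (P·L^3) / (48·E·I).
Convert to SI units:
  P = 10.4 kN = 10400 N
  E = 177 GPa = 1.77 × 10¹¹ Pa
Substitute:
  delta = (10400 × 4.68^3) / (48 × (1.77 × 10¹¹) × 0.00058)
  delta = 0.0002163 m
Convert: delta = 0.0002163 m = 0.2163 mm
Final answer: delta = 0.2163 mm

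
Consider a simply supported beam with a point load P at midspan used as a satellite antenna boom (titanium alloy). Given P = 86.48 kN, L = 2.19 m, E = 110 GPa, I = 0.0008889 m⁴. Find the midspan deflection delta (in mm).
Model: a simply supported beam with a point load P at midspan, so delta = (P·L^3) / (48·E·I).
Convert to SI units:
  P = 86.48 kN = 86480 N
  E = 110 GPa = 1.1 × 10¹¹ Pa
Substitute:
  delta = (86480 × 2.19^3) / (48 × (1.1 × 10¹¹) × 0.0008889)
  delta = 0.0001935 m
Convert: delta = 0.0001935 m = 0.1935 mm
Final answer: delta = 0.1935 mm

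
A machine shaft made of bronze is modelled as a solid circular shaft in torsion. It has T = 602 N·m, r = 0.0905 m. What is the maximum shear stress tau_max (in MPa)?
Model: a solid circular shaft in torsion, so tau_max = (2·T) / (π·r^3).
Substitute:
  tau_max = (2 × 602) / (π × 0.0905^3)
  tau_max = 517000 Pa
Convert: tau_max = 517000 Pa = 0.517 MPa
Final answer: tau_max = 0.517 MPa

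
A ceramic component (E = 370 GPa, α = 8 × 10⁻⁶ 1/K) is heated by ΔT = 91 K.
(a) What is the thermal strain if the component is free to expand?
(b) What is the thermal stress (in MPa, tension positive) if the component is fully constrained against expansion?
(a) Free thermal strain ε_th = α·ΔT = (8 × 10⁻⁶) × 91 = 0.000728
(b) Fully constrained, the expansion is suppressed, so σ = -E·α·ΔT. Convert E = 370 GPa = 3.7 × 10¹¹ Pa.
  σ = -(3.7 × 10¹¹) × (8 × 10⁻⁶) × 91 = -2.694 × 10⁸ Pa = -269.4 MPa (compressive)
Final answer: (a) ε_th = 0.000728, (b) σ = -269.4 MPa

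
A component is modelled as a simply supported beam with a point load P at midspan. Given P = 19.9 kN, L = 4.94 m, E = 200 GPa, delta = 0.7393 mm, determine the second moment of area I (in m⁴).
Model: a simply supported beam with a point load P at midspan, so delta = (P·L^3) / (48·E·I).
Solve for I: I = (P·L^3) / (48·delta·E).
Convert to SI units:
  P = 19.9 kN = 19900 N
  E = 200 GPa = 2 × 10¹¹ Pa
  delta = 0.7393 mm = 0.0007393 m
Substitute:
  I = (19900 × 4.94^3) / (48 × 0.0007393 × (2 × 10¹¹))
  I = 0.000338 m⁴
Final answer: I = 0.000338 m⁴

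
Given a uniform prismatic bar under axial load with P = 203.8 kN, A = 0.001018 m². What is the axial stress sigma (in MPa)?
Model: a uniform prismatic bar under axial load, so sigma = P / A.
Convert to SI units:
  P = 203.8 kN = 203800 N
Substitute:
  sigma = 203800 / 0.001018
  sigma = 2.002 × 10⁸ Pa
Convert: sigma = 2.002 × 10⁸ Pa = 200.2 MPa
Final answer: sigma = 200.2 MPa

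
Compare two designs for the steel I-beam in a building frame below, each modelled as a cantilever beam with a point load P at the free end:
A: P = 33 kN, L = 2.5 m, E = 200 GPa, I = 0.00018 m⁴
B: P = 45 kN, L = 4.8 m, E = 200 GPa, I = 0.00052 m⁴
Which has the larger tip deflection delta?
Model: a cantilever beam with a point load P at the free end, so delta = (P·L^3) / (3·E·I) (SI units).
  A: delta = (33000 × 2.5^3) / (3 × (2 × 10¹¹) × 0.00018) = 0.004774 m = 4.774 mm
  B: delta = (45000 × 4.8^3) / (3 × (2 × 10¹¹) × 0.00052) = 0.01595 m = 15.95 mm
15.95 mm > 4.774 mm, so B is larger.
Final answer: B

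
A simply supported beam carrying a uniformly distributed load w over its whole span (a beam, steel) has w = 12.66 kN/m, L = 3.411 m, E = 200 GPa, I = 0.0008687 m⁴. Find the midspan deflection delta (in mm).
Model: a simply supported beam carrying a uniformly distributed load w over its whole span, so delta = (5·w·L^4) / (384·E·I).
Convert to SI units:
  w = 12.66 kN/m = 12660 N/m
  E = 200 GPa = 2 × 10¹¹ Pa
Substitute:
  delta = (5 × 12660 × 3.411^4) / (384 × (2 × 10¹¹) × 0.0008687)
  delta = 0.0001284 m
Convert: delta = 0.0001284 m = 0.1284 mm
Final answer: delta = 0.1284 mm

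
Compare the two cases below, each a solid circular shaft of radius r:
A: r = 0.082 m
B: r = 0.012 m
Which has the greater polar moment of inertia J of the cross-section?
Model: a solid circular shaft of radius r, so J = (π·r^4) / 2 (SI units).
  A: J = (π × 0.082^4) / 2 = 7.102 × 10⁻⁵ m⁴
  B: J = (π × 0.012^4) / 2 = 3.257 × 10⁻⁸ m⁴
7.102 × 10⁻⁵ m⁴ > 3.257 × 10⁻⁸ m⁴, so A is larger.
Final answer: A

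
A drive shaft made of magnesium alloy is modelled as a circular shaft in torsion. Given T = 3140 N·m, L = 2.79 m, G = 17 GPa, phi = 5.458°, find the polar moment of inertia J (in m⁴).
Model: a circular shaft in torsion, so phi = (T·L) / (G·J).
Solve for J: J = (T·L) / (phi·G).
Convert to SI units:
  G = 17 GPa = 1.7 × 10¹⁰ Pa
  phi = 5.458° = 0.09526 rad
Substitute:
  J = (3140 × 2.79) / (0.09526 × (1.7 × 10¹⁰))
  J = 5.41 × 10⁻⁶ m⁴
Final answer: J = 5.41 × 10⁻⁶ m⁴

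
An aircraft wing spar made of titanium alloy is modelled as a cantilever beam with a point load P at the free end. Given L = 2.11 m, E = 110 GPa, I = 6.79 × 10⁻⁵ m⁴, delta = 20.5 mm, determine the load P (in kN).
Model: a cantilever beam with a point load P at the free end, so delta = (P·L^3) / (3·E·I).
Solve for P: P = (3·delta·E·I) / L^3.
Convert to SI units:
  E = 110 GPa = 1.1 × 10¹¹ Pa
  delta = 20.5 mm = 0.0205 m
Substitute:
  P = (3 × 0.0205 × (1.1 × 10¹¹) × (6.79 × 10⁻⁵)) / 2.11^3
  P = 48900 N
Convert: P = 48900 N = 48.9 kN
Final answer: P = 48.9 kN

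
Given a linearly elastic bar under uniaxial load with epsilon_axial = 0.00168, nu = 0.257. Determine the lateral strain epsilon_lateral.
Model: a linearly elastic bar under uniaxial load, so epsilon_lateral = -nu·epsilon_axial.
Substitute:
  epsilon_lateral = -(0.257 × 0.00168)
  epsilon_lateral = -0.0004318
Final answer: epsilon_lateral = -0.0004318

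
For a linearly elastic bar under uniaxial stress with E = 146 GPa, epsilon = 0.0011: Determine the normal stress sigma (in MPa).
Model: a linearly elastic bar under uniaxial stress, so sigma = E·epsilon.
Convert to SI units:
  E = 146 GPa = 1.46 × 10¹¹ Pa
Substitute:
  sigma = (1.46 × 10¹¹) × 0.0011
  sigma = 1.606 × 10⁸ Pa
Convert: sigma = 1.606 × 10⁸ Pa = 160.6 MPa
Final answer: sigma = 160.6 MPa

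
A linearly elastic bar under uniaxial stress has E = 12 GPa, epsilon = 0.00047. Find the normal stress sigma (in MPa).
Model: a linearly elastic bar under uniaxial stress, so sigma = E·epsilon.
Convert to SI units:
  E = 12 GPa = 1.2 × 10¹⁰ Pa
Substitute:
  sigma = (1.2 × 10¹⁰) × 0.00047
  sigma = 5.64 × 10⁶ Pa
Convert: sigma = 5.64 × 10⁶ Pa = 5.64 MPa
Final answer: sigma = 5.64 MPa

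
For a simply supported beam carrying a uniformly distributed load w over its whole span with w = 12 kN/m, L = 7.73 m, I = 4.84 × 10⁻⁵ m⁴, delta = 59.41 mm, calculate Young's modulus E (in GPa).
Model: a simply supported beam carrying a uniformly distributed load w over its whole span, so delta = (5·w·L^4) / (384·E·I).
Solve for E: E = (5·w·L^4) / (384·delta·I).
Convert to SI units:
  w = 12 kN/m = 12000 N/m
  delta = 59.41 mm = 0.05941 m
Substitute:
  E = (5 × 12000 × 7.73^4) / (384 × 0.05941 × (4.84 × 10⁻⁵))
  E = 1.94 × 10¹¹ Pa
Convert: E = 1.94 × 10¹¹ Pa = 194 GPa
Final answer: E = 194 GPa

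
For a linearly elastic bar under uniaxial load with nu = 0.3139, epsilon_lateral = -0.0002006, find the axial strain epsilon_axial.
Model: a linearly elastic bar under uniaxial load, so epsilon_lateral = -nu·epsilon_axial.
Solve for epsilon_axial: epsilon_axial = -epsilon_lateral / nu.
Substitute:
  epsilon_axial = -(-0.0002006) / 0.3139
  epsilon_axial = 0.0006391
Final answer: epsilon_axial = 0.0006391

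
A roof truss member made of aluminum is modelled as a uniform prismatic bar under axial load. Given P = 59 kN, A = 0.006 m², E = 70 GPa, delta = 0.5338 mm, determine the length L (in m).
Model: a uniform prismatic bar under axial load, so delta = (P·L) / (A·E).
Solve for L: L = (delta·A·E) / P.
Convert to SI units:
  P = 59 kN = 59000 N
  E = 70 GPa = 7 × 10¹⁰ Pa
  delta = 0.5338 mm = 0.0005338 m
Substitute:
  L = (0.0005338 × 0.006 × (7 × 10¹⁰)) / 59000
  L = 3.8 m
Final answer: L = 3.8 m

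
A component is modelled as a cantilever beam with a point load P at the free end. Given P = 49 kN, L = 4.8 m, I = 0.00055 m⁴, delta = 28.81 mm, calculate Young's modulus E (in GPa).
Model: a cantilever beam with a point load P at the free end, so delta = (P·L^3) / (3·E·I).
Solve for E: E = (P·L^3) / (3·delta·I).
Convert to SI units:
  P = 49 kN = 49000 N
  delta = 28.81 mm = 0.02881 m
Substitute:
  E = (49000 × 4.8^3) / (3 × 0.02881 × 0.00055)
  E = 1.14 × 10¹¹ Pa
Convert: E = 1.14 × 10¹¹ Pa = 114 GPa
Final answer: E = 114 GPa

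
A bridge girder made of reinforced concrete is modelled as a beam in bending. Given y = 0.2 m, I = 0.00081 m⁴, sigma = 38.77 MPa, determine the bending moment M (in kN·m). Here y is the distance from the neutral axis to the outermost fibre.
Model: a beam in bending, so sigma = (M·y) / I.
Solve for M: M = (sigma·I) / y.
Convert to SI units:
  sigma = 38.77 MPa = 3.877 × 10⁷ Pa
Substitute:
  M = ((3.877 × 10⁷) × 0.00081) / 0.2
  M = 157000 N·m
Convert: M = 157000 N·m = 157 kN·m
Final answer: M = 157 kN·m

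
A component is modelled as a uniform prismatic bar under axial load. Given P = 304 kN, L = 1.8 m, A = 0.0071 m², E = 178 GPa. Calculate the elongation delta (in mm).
Model: a uniform prismatic bar under axial load, so delta = (P·L) / (A·E).
Convert to SI units:
  P = 304 kN = 304000 N
  E = 178 GPa = 1.78 × 10¹¹ Pa
Substitute:
  delta = (304000 × 1.8) / (0.0071 × (1.78 × 10¹¹))
  delta = 0.000433 m
Convert: delta = 0.000433 m = 0.433 mm
Final answer: delta = 0.433 mm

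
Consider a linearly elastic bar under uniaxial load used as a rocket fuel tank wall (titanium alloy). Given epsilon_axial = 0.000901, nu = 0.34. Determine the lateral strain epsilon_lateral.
Model: a linearly elastic bar under uniaxial load, so epsilon_lateral = -nu·epsilon_axial.
Substitute:
  epsilon_lateral = -(0.34 × 0.000901)
  epsilon_lateral = -0.0003063
Final answer: epsilon_lateral = -0.0003063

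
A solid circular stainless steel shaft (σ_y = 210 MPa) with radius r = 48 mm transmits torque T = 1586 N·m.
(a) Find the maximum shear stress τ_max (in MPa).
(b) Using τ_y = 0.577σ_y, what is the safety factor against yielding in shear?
(a) For a solid circular shaft, τ_max = T·r/J with J = π·r^4/2, i.e. τ_max = 2·T / (π·r^3). Convert r = 48 mm = 0.048 m.
  τ_max = (2 × 1586) / (π × 0.048^3) = 9.13 × 10⁶ Pa = 9.13 MPa
(b) τ_y = 0.577 × 210 = 121.17 MPa
  SF = τ_y/τ_max = 121.17 / 9.13 = 13.27
Final answer: (a) τ_max = 9.13 MPa, (b) SF = 13.27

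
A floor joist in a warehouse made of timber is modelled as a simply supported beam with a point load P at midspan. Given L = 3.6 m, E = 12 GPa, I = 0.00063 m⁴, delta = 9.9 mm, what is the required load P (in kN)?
Model: a simply supported beam with a point load P at midspan, so delta = (P·L^3) / (48·E·I).
Solve for P: P = (48·delta·E·I) / L^3.
Convert to SI units:
  E = 12 GPa = 1.2 × 10¹⁰ Pa
  delta = 9.9 mm = 0.0099 m
Substitute:
  P = (48 × 0.0099 × (1.2 × 10¹⁰) × 0.00063) / 3.6^3
  P = 77000 N
Convert: P = 77000 N = 77 kN
Final answer: P = 77 kN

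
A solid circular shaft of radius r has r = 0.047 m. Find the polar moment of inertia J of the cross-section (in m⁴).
Model: a solid circular shaft of radius r, so J = (π·r^4) / 2.
Substitute:
  J = (π × 0.047^4) / 2
  J = 7.665 × 10⁻⁶ m⁴
Final answer: J = 7.665 × 10⁻⁶ m⁴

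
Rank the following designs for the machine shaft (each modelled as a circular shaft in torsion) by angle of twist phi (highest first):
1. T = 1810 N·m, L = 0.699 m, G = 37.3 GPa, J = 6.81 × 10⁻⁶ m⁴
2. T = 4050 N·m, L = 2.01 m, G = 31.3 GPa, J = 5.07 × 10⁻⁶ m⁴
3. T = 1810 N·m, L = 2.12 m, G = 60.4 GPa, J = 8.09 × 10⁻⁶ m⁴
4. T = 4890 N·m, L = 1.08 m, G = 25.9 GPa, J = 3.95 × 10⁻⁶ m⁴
Model: a circular shaft in torsion, so phi = (T·L) / (G·J) (SI units).
  Case 1: phi = (1810 × 0.699) / ((3.73 × 10¹⁰) × (6.81 × 10⁻⁶)) = 0.004981 rad = 0.2854°
  Case 2: phi = (4050 × 2.01) / ((3.13 × 10¹⁰) × (5.07 × 10⁻⁶)) = 0.0513 rad = 2.939°
  Case 3: phi = (1810 × 2.12) / ((6.04 × 10¹⁰) × (8.09 × 10⁻⁶)) = 0.007853 rad = 0.4499°
  Case 4: phi = (4890 × 1.08) / ((2.59 × 10¹⁰) × (3.95 × 10⁻⁶)) = 0.05162 rad = 2.958°
Ordering: 2.958° (case 4) > 2.939° (case 2) > 0.4499° (case 3) > 0.2854° (case 1)
Final answer: 4, 2, 3, 1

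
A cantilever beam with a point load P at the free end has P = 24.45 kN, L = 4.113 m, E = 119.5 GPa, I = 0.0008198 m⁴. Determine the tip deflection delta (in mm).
Model: a cantilever beam with a point load P at the free end, so delta = (P·L^3) / (3·E·I).
Convert to SI units:
  P = 24.45 kN = 24450 N
  E = 119.5 GPa = 1.195 × 10¹¹ Pa
Substitute:
  delta = (24450 × 4.113^3) / (3 × (1.195 × 10¹¹) × 0.0008198)
  delta = 0.005788 m
Convert: delta = 0.005788 m = 5.788 mm
Final answer: delta = 5.788 mm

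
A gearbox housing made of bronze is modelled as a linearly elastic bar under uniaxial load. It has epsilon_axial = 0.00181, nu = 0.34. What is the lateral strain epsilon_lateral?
Model: a linearly elastic bar under uniaxial load, so epsilon_lateral = -nu·epsilon_axial.
Substitute:
  epsilon_lateral = -(0.34 × 0.00181)
  epsilon_lateral = -0.0006154
Final answer: epsilon_lateral = -0.0006154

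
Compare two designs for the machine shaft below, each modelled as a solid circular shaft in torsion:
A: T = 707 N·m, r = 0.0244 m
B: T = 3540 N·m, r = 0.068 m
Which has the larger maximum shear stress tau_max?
Model: a solid circular shaft in torsion, so tau_max = (2·T) / (π·r^3) (SI units).
  A: tau_max = (2 × 707) / (π × 0.0244^3) = 3.098 × 10⁷ Pa = 30.98 MPa
  B: tau_max = (2 × 3540) / (π × 0.068^3) = 7.167 × 10⁶ Pa = 7.167 MPa
30.98 MPa > 7.167 MPa, so A is larger.
Final answer: A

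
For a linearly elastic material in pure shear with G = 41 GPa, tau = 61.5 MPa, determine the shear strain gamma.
Model: a linearly elastic material in pure shear, so tau = G·gamma.
Solve for gamma: gamma = tau / G.
Convert to SI units:
  G = 41 GPa = 4.1 × 10¹⁰ Pa
  tau = 61.5 MPa = 6.15 × 10⁷ Pa
Substitute:
  gamma = (6.15 × 10⁷) / (4.1 × 10¹⁰)
  gamma = 0.0015
Final answer: gamma = 0.0015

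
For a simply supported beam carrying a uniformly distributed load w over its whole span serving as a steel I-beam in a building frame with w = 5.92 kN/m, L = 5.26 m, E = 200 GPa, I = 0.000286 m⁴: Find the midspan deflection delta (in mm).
Model: a simply supported beam carrying a uniformly distributed load w over its whole span, so delta = (5·w·L^4) / (384·E·I).
Convert to SI units:
  w = 5.92 kN/m = 5920 N/m
  E = 200 GPa = 2 × 10¹¹ Pa
Substitute:
  delta = (5 × 5920 × 5.26^4) / (384 × (2 × 10¹¹) × 0.000286)
  delta = 0.001032 m
Convert: delta = 0.001032 m = 1.032 mm
Final answer: delta = 1.032 mm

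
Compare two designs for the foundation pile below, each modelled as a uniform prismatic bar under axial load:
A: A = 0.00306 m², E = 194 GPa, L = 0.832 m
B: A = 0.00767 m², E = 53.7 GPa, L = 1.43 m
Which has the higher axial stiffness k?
Model: a uniform prismatic bar under axial load, so k = (A·E) / L (SI units).
  A: k = (0.00306 × (1.94 × 10¹¹)) / 0.832 = 7.135 × 10⁸ N/m = 713.5 MN/m
  B: k = (0.00767 × (5.37 × 10¹⁰)) / 1.43 = 2.88 × 10⁸ N/m = 288 MN/m
713.5 MN/m > 288 MN/m, so A is larger.
Final answer: A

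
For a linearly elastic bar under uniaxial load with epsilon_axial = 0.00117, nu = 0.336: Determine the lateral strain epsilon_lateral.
Model: a linearly elastic bar under uniaxial load, so epsilon_lateral = -nu·epsilon_axial.
Substitute:
  epsilon_lateral = -(0.336 × 0.00117)
  epsilon_lateral = -0.0003931
Final answer: epsilon_lateral = -0.0003931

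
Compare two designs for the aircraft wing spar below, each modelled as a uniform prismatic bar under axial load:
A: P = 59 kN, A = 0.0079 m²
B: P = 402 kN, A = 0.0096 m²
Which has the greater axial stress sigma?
Model: a uniform prismatic bar under axial load, so sigma = P / A (SI units).
  A: sigma = 59000 / 0.0079 = 7.468 × 10⁶ Pa = 7.468 MPa
  B: sigma = 402000 / 0.0096 = 4.188 × 10⁷ Pa = 41.88 MPa
41.88 MPa > 7.468 MPa, so B is larger.
Final answer: B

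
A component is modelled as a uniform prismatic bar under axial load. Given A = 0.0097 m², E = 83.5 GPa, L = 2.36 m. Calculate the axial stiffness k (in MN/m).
Model: a uniform prismatic bar under axial load, so k = (A·E) / L.
Convert to SI units:
  E = 83.5 GPa = 8.35 × 10¹⁰ Pa
Substitute:
  k = (0.0097 × (8.35 × 10¹⁰)) / 2.36
  k = 3.432 × 10⁸ N/m
Convert: k = 3.432 × 10⁸ N/m = 343.2 MN/m
Final answer: k = 343.2 MN/m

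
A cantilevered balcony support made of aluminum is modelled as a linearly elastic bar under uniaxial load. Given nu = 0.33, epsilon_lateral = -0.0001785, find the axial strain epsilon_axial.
Model: a linearly elastic bar under uniaxial load, so epsilon_lateral = -nu·epsilon_axial.
Solve for epsilon_axial: epsilon_axial = -epsilon_lateral / nu.
Substitute:
  epsilon_axial = -(-0.0001785) / 0.33
  epsilon_axial = 0.0005409
Final answer: epsilon_axial = 0.0005409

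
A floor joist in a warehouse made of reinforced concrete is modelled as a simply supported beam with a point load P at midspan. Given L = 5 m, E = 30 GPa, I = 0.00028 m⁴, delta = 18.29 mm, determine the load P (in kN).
Model: a simply supported beam with a point load P at midspan, so delta = (P·L^3) / (48·E·I).
Solve for P: P = (48·delta·E·I) / L^3.
Convert to SI units:
  E = 30 GPa = 3 × 10¹⁰ Pa
  delta = 18.29 mm = 0.01829 m
Substitute:
  P = (48 × 0.01829 × (3 × 10¹⁰) × 0.00028) / 5^3
  P = 59000 N
Convert: P = 59000 N = 59 kN
Final answer: P = 59 kN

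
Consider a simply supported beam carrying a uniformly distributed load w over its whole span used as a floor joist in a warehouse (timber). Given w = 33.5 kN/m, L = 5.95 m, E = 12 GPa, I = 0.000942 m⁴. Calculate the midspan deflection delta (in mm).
Model: a simply supported beam carrying a uniformly distributed load w over its whole span, so delta = (5·w·L^4) / (384·E·I).
Convert to SI units:
  w = 33.5 kN/m = 33500 N/m
  E = 12 GPa = 1.2 × 10¹⁰ Pa
Substitute:
  delta = (5 × 33500 × 5.95^4) / (384 × (1.2 × 10¹⁰) × 0.000942)
  delta = 0.04836 m
Convert: delta = 0.04836 m = 48.36 mm
Final answer: delta = 48.36 mm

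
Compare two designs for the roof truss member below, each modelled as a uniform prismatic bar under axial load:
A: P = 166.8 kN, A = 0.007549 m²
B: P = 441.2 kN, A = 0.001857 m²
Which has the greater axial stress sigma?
Model: a uniform prismatic bar under axial load, so sigma = P / A (SI units).
  A: sigma = 166800 / 0.007549 = 2.21 × 10⁷ Pa = 22.1 MPa
  B: sigma = 441200 / 0.001857 = 2.376 × 10⁸ Pa = 237.6 MPa
237.6 MPa > 22.1 MPa, so B is larger.
Final answer: B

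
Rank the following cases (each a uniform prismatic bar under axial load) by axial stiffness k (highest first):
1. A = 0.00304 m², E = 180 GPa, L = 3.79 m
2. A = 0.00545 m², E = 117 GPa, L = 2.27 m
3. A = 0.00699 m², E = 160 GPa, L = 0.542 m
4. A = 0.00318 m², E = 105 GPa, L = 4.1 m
Model: a uniform prismatic bar under axial load, so k = (A·E) / L (SI units).
  Case 1: k = (0.00304 × (1.8 × 10¹¹)) / 3.79 = 1.444 × 10⁸ N/m = 144.4 MN/m
  Case 2: k = (0.00545 × (1.17 × 10¹¹)) / 2.27 = 2.809 × 10⁸ N/m = 280.9 MN/m
  Case 3: k = (0.00699 × (1.6 × 10¹¹)) / 0.542 = 2.063 × 10⁹ N/m = 2063 MN/m
  Case 4: k = (0.00318 × (1.05 × 10¹¹)) / 4.1 = 8.144 × 10⁷ N/m = 81.44 MN/m
Ordering: 2063 MN/m (case 3) > 280.9 MN/m (case 2) > 144.4 MN/m (case 1) > 81.44 MN/m (case 4)
Final answer: 3, 2, 1, 4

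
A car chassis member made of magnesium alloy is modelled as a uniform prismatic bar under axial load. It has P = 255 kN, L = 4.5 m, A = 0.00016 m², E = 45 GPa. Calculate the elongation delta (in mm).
Model: a uniform prismatic bar under axial load, so delta = (P·L) / (A·E).
Convert to SI units:
  P = 255 kN = 255000 N
  E = 45 GPa = 4.5 × 10¹⁰ Pa
Substitute:
  delta = (255000 × 4.5) / (0.00016 × (4.5 × 10¹⁰))
  delta = 0.1594 m
Convert: delta = 0.1594 m = 159.4 mm
Final answer: delta = 159.4 mm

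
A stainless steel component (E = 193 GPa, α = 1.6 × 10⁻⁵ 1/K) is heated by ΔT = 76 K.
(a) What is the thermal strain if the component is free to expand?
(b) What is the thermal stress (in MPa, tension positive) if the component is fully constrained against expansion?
(a) Free thermal strain ε_th = α·ΔT = (1.6 × 10⁻⁵) × 76 = 0.001216
(b) Fully constrained, the expansion is suppressed, so σ = -E·α·ΔT. Convert E = 193 GPa = 1.93 × 10¹¹ Pa.
  σ = -(1.93 × 10¹¹) × (1.6 × 10⁻⁵) × 76 = -2.347 × 10⁸ Pa = -234.7 MPa (compressive)
Final answer: (a) ε_th = 0.001216, (b) σ = -234.7 MPa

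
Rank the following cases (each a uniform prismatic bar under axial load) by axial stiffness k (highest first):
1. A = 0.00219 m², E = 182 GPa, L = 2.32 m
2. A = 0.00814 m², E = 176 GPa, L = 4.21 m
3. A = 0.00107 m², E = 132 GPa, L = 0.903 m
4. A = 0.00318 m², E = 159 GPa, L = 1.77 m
Model: a uniform prismatic bar under axial load, so k = (A·E) / L (SI units).
  Case 1: k = (0.00219 × (1.82 × 10¹¹)) / 2.32 = 1.718 × 10⁸ N/m = 171.8 MN/m
  Case 2: k = (0.00814 × (1.76 × 10¹¹)) / 4.21 = 3.403 × 10⁸ N/m = 340.3 MN/m
  Case 3: k = (0.00107 × (1.32 × 10¹¹)) / 0.903 = 1.564 × 10⁸ N/m = 156.4 MN/m
  Case 4: k = (0.00318 × (1.59 × 10¹¹)) / 1.77 = 2.857 × 10⁸ N/m = 285.7 MN/m
Ordering: 340.3 MN/m (case 2) > 285.7 MN/m (case 4) > 171.8 MN/m (case 1) > 156.4 MN/m (case 3)
Final answer: 2, 4, 1, 3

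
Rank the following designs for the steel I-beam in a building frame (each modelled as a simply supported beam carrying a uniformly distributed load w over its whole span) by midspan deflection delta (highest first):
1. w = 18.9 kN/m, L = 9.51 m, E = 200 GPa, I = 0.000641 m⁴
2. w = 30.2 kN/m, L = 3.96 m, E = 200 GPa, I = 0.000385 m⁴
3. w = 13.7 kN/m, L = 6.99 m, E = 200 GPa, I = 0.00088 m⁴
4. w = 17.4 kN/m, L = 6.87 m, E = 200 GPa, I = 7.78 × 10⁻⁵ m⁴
Model: a simply supported beam carrying a uniformly distributed load w over its whole span, so delta = (5·w·L^4) / (384·E·I) (SI units).
  Case 1: delta = (5 × 18900 × 9.51^4) / (384 × (2 × 10¹¹) × 0.000641) = 0.0157 m = 15.7 mm
  Case 2: delta = (5 × 30200 × 3.96^4) / (384 × (2 × 10¹¹) × 0.000385) = 0.001256 m = 1.256 mm
  Case 3: delta = (5 × 13700 × 6.99^4) / (384 × (2 × 10¹¹) × 0.00088) = 0.00242 m = 2.42 mm
  Case 4: delta = (5 × 17400 × 6.87^4) / (384 × (2 × 10¹¹) × (7.78 × 10⁻⁵)) = 0.03243 m = 32.43 mm
Ordering: 32.43 mm (case 4) > 15.7 mm (case 1) > 2.42 mm (case 3) > 1.256 mm (case 2)
Final answer: 4, 1, 3, 2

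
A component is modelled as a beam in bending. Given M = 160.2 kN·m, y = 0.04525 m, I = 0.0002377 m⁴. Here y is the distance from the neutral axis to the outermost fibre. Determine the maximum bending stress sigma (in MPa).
Model: a beam in bending, so sigma = (M·y) / I.
Convert to SI units:
  M = 160.2 kN·m = 160200 N·m
Substitute:
  sigma = (160200 × 0.04525) / 0.0002377
  sigma = 3.05 × 10⁷ Pa
Convert: sigma = 3.05 × 10⁷ Pa = 30.5 MPa
Final answer: sigma = 30.5 MPa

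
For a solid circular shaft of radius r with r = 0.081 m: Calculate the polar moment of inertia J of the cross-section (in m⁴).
Model: a solid circular shaft of radius r, so J = (π·r^4) / 2.
Substitute:
  J = (π × 0.081^4) / 2
  J = 6.762 × 10⁻⁵ m⁴
Final answer: J = 6.762 × 10⁻⁵ m⁴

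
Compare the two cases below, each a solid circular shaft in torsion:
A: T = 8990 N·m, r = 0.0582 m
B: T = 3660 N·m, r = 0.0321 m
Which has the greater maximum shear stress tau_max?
Model: a solid circular shaft in torsion, so tau_max = (2·T) / (π·r^3) (SI units).
  A: tau_max = (2 × 8990) / (π × 0.0582^3) = 2.903 × 10⁷ Pa = 29.03 MPa
  B: tau_max = (2 × 3660) / (π × 0.0321^3) = 7.044 × 10⁷ Pa = 70.44 MPa
70.44 MPa > 29.03 MPa, so B is larger.
Final answer: B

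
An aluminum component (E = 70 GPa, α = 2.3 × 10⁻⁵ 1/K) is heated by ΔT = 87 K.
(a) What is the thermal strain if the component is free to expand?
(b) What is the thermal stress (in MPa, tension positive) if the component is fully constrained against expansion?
(a) Free thermal strain ε_th = α·ΔT = (2.3 × 10⁻⁵) × 87 = 0.002001
(b) Fully constrained, the expansion is suppressed, so σ = -E·α·ΔT. Convert E = 70 GPa = 7 × 10¹⁰ Pa.
  σ = -(7 × 10¹⁰) × (2.3 × 10⁻⁵) × 87 = -1.401 × 10⁸ Pa = -140.1 MPa (compressive)
Final answer: (a) ε_th = 0.002001, (b) σ = -140.1 MPa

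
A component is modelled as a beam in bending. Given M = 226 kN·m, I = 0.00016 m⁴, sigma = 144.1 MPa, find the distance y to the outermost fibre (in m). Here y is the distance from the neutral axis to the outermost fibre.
Model: a beam in bending, so sigma = (M·y) / I.
Solve for y: y = (sigma·I) / M.
Convert to SI units:
  M = 226 kN·m = 226000 N·m
  sigma = 144.1 MPa = 1.441 × 10⁸ Pa
Substitute:
  y = ((1.441 × 10⁸) × 0.00016) / 226000
  y = 0.102 m
Final answer: y = 0.102 m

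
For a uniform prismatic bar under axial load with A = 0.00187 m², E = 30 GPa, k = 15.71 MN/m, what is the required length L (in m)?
Model: a uniform prismatic bar under axial load, so k = (A·E) / L.
Solve for L: L = (A·E) / k.
Convert to SI units:
  E = 30 GPa = 3 × 10¹⁰ Pa
  k = 15.71 MN/m = 1.571 × 10⁷ N/m
Substitute:
  L = (0.00187 × (3 × 10¹⁰)) / (1.571 × 10⁷)
  L = 3.571 m
Final answer: L = 3.571 m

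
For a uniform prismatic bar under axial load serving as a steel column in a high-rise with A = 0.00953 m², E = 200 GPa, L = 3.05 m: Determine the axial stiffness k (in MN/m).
Model: a uniform prismatic bar under axial load, so k = (A·E) / L.
Convert to SI units:
  E = 200 GPa = 2 × 10¹¹ Pa
Substitute:
  k = (0.00953 × (2 × 10¹¹)) / 3.05
  k = 6.249 × 10⁸ N/m
Convert: k = 6.249 × 10⁸ N/m = 624.9 MN/m
Final answer: k = 624.9 MN/m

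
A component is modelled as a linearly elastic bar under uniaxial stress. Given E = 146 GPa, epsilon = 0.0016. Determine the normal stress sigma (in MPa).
Model: a linearly elastic bar under uniaxial stress, so sigma = E·epsilon.
Convert to SI units:
  E = 146 GPa = 1.46 × 10¹¹ Pa
Substitute:
  sigma = (1.46 × 10¹¹) × 0.0016
  sigma = 2.336 × 10⁸ Pa
Convert: sigma = 2.336 × 10⁸ Pa = 233.6 MPa
Final answer: sigma = 233.6 MPa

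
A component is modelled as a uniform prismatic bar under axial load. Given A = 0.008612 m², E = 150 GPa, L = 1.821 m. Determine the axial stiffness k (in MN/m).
Model: a uniform prismatic bar under axial load, so k = (A·E) / L.
Convert to SI units:
  E = 150 GPa = 1.5 × 10¹¹ Pa
Substitute:
  k = (0.008612 × (1.5 × 10¹¹)) / 1.821
  k = 7.094 × 10⁸ N/m
Convert: k = 7.094 × 10⁸ N/m = 709.4 MN/m
Final answer: k = 709.4 MN/m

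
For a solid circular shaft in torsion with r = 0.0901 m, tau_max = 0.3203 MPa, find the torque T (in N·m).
Model: a solid circular shaft in torsion, so tau_max = (2·T) / (π·r^3).
Solve for T: T = (π·tau_max·r^3) / 2.
Convert to SI units:
  tau_max = 0.3203 MPa = 320300 Pa
Substitute:
  T = (π × 320300 × 0.0901^3) / 2
  T = 368 N·m
Final answer: T = 368 N·m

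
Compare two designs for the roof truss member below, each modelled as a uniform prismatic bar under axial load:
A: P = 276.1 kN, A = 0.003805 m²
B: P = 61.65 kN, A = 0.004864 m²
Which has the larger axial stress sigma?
Model: a uniform prismatic bar under axial load, so sigma = P / A (SI units).
  A: sigma = 276100 / 0.003805 = 7.256 × 10⁷ Pa = 72.56 MPa
  B: sigma = 61650 / 0.004864 = 1.267 × 10⁷ Pa = 12.67 MPa
72.56 MPa > 12.67 MPa, so A is larger.
Final answer: A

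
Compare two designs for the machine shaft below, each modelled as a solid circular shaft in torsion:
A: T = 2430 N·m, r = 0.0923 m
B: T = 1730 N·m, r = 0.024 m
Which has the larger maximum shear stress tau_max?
Model: a solid circular shaft in torsion, so tau_max = (2·T) / (π·r^3) (SI units).
  A: tau_max = (2 × 2430) / (π × 0.0923^3) = 1.967 × 10⁶ Pa = 1.967 MPa
  B: tau_max = (2 × 1730) / (π × 0.024^3) = 7.967 × 10⁷ Pa = 79.67 MPa
79.67 MPa > 1.967 MPa, so B is larger.
Final answer: B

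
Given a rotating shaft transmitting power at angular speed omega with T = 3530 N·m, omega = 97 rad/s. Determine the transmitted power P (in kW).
Model: a rotating shaft transmitting power at angular speed omega, so P = T·omega.
Substitute:
  P = 3530 × 97
  P = 342400 W
Convert: P = 342400 W = 342.4 kW
Final answer: P = 342.4 kW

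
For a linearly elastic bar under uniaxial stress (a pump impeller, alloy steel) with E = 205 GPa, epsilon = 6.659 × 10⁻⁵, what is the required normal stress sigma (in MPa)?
Model: a linearly elastic bar under uniaxial stress, so epsilon = sigma / E.
Solve for sigma: sigma = epsilon·E.
Convert to SI units:
  E = 205 GPa = 2.05 × 10¹¹ Pa
Substitute:
  sigma = (6.659 × 10⁻⁵) × (2.05 × 10¹¹)
  sigma = 1.365 × 10⁷ Pa
Convert: sigma = 1.365 × 10⁷ Pa = 13.65 MPa
Final answer: sigma = 13.65 MPa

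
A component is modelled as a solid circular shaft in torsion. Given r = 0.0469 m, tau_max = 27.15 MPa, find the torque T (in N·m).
Model: a solid circular shaft in torsion, so tau_max = (2·T) / (π·r^3).
Solve for T: T = (π·tau_max·r^3) / 2.
Convert to SI units:
  tau_max = 27.15 MPa = 2.715 × 10⁷ Pa
Substitute:
  T = (π × (2.715 × 10⁷) × 0.0469^3) / 2
  T = 4400 N·m
Final answer: T = 4400 N·m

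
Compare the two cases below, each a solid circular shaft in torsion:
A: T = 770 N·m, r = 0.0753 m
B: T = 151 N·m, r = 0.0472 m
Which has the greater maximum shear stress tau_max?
Model: a solid circular shaft in torsion, so tau_max = (2·T) / (π·r^3) (SI units).
  A: tau_max = (2 × 770) / (π × 0.0753^3) = 1.148 × 10⁶ Pa = 1.148 MPa
  B: tau_max = (2 × 151) / (π × 0.0472^3) = 914200 Pa = 0.9142 MPa
1.148 MPa > 0.9142 MPa, so A is larger.
Final answer: A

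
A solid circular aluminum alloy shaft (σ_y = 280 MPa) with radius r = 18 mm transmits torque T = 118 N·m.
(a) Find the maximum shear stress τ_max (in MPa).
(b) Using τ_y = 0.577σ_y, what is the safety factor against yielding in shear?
(a) For a solid circular shaft, τ_max = T·r/J with J = π·r^4/2, i.e. τ_max = 2·T / (π·r^3). Convert r = 18 mm = 0.018 m.
  τ_max = (2 × 118) / (π × 0.018^3) = 1.288 × 10⁷ Pa = 12.88 MPa
(b) τ_y = 0.577 × 280 = 161.56 MPa
  SF = τ_y/τ_max = 161.56 / 12.88 = 12.54
Final answer: (a) τ_max = 12.88 MPa, (b) SF = 12.54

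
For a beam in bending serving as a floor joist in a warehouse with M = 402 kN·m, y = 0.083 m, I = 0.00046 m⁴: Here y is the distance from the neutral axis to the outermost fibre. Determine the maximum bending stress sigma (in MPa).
Model: a beam in bending, so sigma = (M·y) / I.
Convert to SI units:
  M = 402 kN·m = 402000 N·m
Substitute:
  sigma = (402000 × 0.083) / 0.00046
  sigma = 7.253 × 10⁷ Pa
Convert: sigma = 7.253 × 10⁷ Pa = 72.53 MPa
Final answer: sigma = 72.53 MPa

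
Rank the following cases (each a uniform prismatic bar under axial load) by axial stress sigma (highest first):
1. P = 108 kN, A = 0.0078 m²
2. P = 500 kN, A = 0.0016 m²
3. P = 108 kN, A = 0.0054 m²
Model: a uniform prismatic bar under axial load, so sigma = P / A (SI units).
  Case 1: sigma = 108000 / 0.0078 = 1.385 × 10⁷ Pa = 13.85 MPa
  Case 2: sigma = 500000 / 0.0016 = 3.125 × 10⁸ Pa = 312.5 MPa
  Case 3: sigma = 108000 / 0.0054 = 2 × 10⁷ Pa = 20 MPa
Ordering: 312.5 MPa (case 2) > 20 MPa (case 3) > 13.85 MPa (case 1)
Final answer: 2, 3, 1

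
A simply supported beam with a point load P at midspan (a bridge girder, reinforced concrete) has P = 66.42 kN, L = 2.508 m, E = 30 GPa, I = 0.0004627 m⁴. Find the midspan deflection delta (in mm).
Model: a simply supported beam with a point load P at midspan, so delta = (P·L^3) / (48·E·I).
Convert to SI units:
  P = 66.42 kN = 66420 N
  E = 30 GPa = 3 × 10¹⁰ Pa
Substitute:
  delta = (66420 × 2.508^3) / (48 × (3 × 10¹⁰) × 0.0004627)
  delta = 0.001573 m
Convert: delta = 0.001573 m = 1.573 mm
Final answer: delta = 1.573 mm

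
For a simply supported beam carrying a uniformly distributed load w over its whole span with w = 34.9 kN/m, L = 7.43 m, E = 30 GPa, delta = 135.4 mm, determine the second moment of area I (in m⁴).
Model: a simply supported beam carrying a uniformly distributed load w over its whole span, so delta = (5·w·L^4) / (384·E·I).
Solve for I: I = (5·w·L^4) / (384·delta·E).
Convert to SI units:
  w = 34.9 kN/m = 34900 N/m
  E = 30 GPa = 3 × 10¹⁰ Pa
  delta = 135.4 mm = 0.1354 m
Substitute:
  I = (5 × 34900 × 7.43^4) / (384 × 0.1354 × (3 × 10¹⁰))
  I = 0.0003409 m⁴
Final answer: I = 0.0003409 m⁴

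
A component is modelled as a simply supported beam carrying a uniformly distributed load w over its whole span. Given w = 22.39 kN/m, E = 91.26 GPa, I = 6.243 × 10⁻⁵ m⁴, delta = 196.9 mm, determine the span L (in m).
Model: a simply supported beam carrying a uniformly distributed load w over its whole span, so delta = (5·w·L^4) / (384·E·I).
Solve for L: L = ((384·delta·E·I) / (5·w))^(1/4).
Convert to SI units:
  w = 22.39 kN/m = 22390 N/m
  E = 91.26 GPa = 9.126 × 10¹⁰ Pa
  delta = 196.9 mm = 0.1969 m
Substitute:
  L = ((384 × 0.1969 × (9.126 × 10¹⁰) × (6.243 × 10⁻⁵)) / (5 × 22390))^(1/4)
  L = 7.876 m
Final answer: L = 7.876 m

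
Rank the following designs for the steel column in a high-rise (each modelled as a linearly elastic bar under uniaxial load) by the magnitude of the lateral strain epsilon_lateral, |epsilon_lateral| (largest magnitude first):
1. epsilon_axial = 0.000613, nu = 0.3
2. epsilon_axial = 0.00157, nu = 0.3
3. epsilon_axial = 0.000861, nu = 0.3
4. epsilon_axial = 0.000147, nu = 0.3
Model: a linearly elastic bar under uniaxial load, so epsilon_lateral = -nu·epsilon_axial (SI units).
  Case 1: epsilon_lateral = -(0.3 × 0.000613) = -0.0001839
  Case 2: epsilon_lateral = -(0.3 × 0.00157) = -0.000471
  Case 3: epsilon_lateral = -(0.3 × 0.000861) = -0.0002583
  Case 4: epsilon_lateral = -(0.3 × 0.000147) = -4.41 × 10⁻⁵
Ordering by |epsilon_lateral|: 0.000471 (case 2) > 0.0002583 (case 3) > 0.0001839 (case 1) > 4.41 × 10⁻⁵ (case 4)
Final answer: 2, 3, 1, 4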